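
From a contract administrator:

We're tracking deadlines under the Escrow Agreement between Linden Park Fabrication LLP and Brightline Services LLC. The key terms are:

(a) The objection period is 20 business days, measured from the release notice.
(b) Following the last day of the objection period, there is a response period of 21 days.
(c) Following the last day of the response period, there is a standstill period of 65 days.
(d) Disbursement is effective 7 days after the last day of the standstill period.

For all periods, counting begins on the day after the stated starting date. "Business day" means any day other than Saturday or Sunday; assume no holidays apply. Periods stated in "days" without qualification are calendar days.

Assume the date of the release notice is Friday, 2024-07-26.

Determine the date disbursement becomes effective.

2024-11-24

The last day of the objection period: counting 20 business days from Friday, 2024-07-26 (Jul 29, Jul 30, Jul 31, Aug 1, …, Aug 21, Aug 22, Aug 23, skipping weekends) reaches Friday, 2024-08-23.
The last day of the response period: 2024-08-23 + 21 days = 2024-09-13.
The last day of the standstill period: 65 calendar days after 2024-09-13 is 2024-11-17.
The date disbursement becomes effective: 2024-11-17 + 7 days = 2024-11-24.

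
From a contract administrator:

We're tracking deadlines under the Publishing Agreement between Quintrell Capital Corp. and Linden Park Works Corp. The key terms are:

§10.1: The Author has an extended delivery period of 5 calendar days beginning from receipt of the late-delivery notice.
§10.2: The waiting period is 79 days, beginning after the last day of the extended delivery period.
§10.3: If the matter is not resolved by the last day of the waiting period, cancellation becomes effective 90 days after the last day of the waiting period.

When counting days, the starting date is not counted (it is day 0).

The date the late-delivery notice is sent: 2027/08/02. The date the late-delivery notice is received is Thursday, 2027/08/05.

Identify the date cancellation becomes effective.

2028/01/26

The last day of the extended delivery period: 5 calendar days after 2027/08/05 is 2027/08/10.
Adding 79 calendar days to 2027/08/10 gives 2027/10/28, which is the last day of the waiting period.
The date cancellation becomes effective: 90 calendar days after 2027/10/28 is 2028/01/26.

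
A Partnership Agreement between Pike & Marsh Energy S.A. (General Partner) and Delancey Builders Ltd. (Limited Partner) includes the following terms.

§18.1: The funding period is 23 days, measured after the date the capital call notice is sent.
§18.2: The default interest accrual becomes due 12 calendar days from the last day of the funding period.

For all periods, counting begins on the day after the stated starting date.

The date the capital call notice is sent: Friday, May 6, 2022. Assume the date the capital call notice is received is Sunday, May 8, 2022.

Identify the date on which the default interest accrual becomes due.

The last day of the funding period: 23 calendar days after May 6, 2022 is May 29, 2022.
The date on which the default interest accrual becomes due: May 29, 2022 + 12 days = Jun 10, 2022.

Jun 10, 2022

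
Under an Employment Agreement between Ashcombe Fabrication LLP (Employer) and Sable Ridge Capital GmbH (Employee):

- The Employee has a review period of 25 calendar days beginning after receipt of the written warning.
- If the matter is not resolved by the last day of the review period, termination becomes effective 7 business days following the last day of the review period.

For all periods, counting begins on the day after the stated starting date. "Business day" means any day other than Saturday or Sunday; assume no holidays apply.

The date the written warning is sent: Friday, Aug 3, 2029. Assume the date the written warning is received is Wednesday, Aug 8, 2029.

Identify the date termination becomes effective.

Adding 25 calendar days to Aug 8, 2029 gives Sep 2, 2029, which is the last day of the review period.
The date termination becomes effective: counting 7 business days from Sunday, Sep 2, 2029 (Sep 3, Sep 4, Sep 5, Sep 6, Sep 7, Sep 10, Sep 11, skipping weekends) reaches Tuesday, Sep 11, 2029.

Sep 11, 2029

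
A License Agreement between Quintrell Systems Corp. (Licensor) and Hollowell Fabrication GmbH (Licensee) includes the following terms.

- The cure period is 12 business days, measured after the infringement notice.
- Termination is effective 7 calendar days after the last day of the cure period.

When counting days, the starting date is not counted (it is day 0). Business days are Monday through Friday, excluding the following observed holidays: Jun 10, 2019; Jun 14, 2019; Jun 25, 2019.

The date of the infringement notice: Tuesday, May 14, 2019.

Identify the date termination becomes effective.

Jun 6, 2019

The last day of the cure period: 12 business days after Tuesday, May 14, 2019, skipping weekends — May 15, May 16, May 17, May 20, …, May 28, May 29, May 30 — lands on Thursday, May 30, 2019.
The date termination becomes effective: 7 calendar days after May 30, 2019 is Jun 6, 2019.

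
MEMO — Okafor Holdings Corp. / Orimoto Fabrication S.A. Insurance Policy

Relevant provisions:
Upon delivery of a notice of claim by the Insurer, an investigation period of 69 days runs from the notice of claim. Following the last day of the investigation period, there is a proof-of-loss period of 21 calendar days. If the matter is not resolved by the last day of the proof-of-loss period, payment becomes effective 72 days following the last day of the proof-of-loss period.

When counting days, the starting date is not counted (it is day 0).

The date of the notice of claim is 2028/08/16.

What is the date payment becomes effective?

2029/01/25

The last day of the investigation period: 69 calendar days after 2028/08/16 is 2028/10/24.
The last day of the proof-of-loss period: 21 calendar days after 2028/10/24 is 2028/11/14.
The date payment becomes effective: 2028/11/14 + 72 days = 2029/01/25.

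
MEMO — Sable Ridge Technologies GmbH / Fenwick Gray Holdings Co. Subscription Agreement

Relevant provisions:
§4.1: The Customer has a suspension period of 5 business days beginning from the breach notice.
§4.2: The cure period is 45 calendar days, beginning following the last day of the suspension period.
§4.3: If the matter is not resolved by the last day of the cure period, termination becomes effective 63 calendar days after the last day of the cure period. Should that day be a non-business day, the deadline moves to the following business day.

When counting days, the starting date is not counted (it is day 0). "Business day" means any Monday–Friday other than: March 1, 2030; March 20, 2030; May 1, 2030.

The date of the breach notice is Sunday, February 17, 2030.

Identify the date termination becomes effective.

June 10, 2030

The last day of the suspension period: counting 5 business days from Sunday, February 17, 2030 (Feb 18, Feb 19, Feb 20, Feb 21, Feb 22, skipping weekends) reaches Friday, February 22, 2030.
Adding 45 calendar days to February 22, 2030 gives April 8, 2030, which is the last day of the cure period.
Adding 63 calendar days to April 8, 2030 gives June 10, 2030, which is the date termination becomes effective. June 10, 2030 is a Monday and is not a listed holiday, so no roll-forward applies.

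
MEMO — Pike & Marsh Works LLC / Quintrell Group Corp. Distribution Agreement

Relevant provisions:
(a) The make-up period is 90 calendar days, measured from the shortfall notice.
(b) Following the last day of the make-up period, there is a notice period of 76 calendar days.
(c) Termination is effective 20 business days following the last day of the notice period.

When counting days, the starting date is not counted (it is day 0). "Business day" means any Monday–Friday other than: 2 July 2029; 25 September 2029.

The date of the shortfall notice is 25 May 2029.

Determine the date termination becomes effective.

The last day of the make-up period: 90 calendar days after 25 May 2029 is 23 August 2029.
The last day of the notice period: 76 calendar days after 23 August 2029 is 7 November 2029.
From Wednesday, 7 November 2029, 20 business days (Nov 8, Nov 9, Nov 12, Nov 13, …, Dec 3, Dec 4, Dec 5, skipping weekends) brings us to Wednesday, 5 December 2029, which is the date termination becomes effective.

5 December 2029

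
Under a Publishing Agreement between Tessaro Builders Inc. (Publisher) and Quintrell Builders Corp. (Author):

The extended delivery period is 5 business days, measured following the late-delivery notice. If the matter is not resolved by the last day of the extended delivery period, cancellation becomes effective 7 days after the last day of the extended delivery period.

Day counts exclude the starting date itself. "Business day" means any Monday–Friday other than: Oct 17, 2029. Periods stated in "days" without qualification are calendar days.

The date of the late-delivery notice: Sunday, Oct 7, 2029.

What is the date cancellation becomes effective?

The last day of the extended delivery period: counting 5 business days from Sunday, Oct 7, 2029 (Oct 8, Oct 9, Oct 10, Oct 11, Oct 12, skipping weekends) reaches Friday, Oct 12, 2029.
Adding 7 calendar days to Oct 12, 2029 gives Oct 19, 2029, which is the date cancellation becomes effective.

Oct 19, 2029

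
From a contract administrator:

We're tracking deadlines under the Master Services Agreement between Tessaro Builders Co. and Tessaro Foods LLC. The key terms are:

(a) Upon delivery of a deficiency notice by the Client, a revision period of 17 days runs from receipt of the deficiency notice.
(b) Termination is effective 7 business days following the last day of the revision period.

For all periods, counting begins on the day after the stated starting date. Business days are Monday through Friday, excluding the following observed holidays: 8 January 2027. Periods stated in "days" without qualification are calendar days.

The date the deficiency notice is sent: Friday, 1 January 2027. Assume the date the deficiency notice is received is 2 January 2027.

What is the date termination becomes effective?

The last day of the revision period: 17 calendar days after 2 January 2027 is 19 January 2027.
The date termination becomes effective: 7 business days after Tuesday, 19 January 2027, skipping weekends — Jan 20, Jan 21, Jan 22, Jan 25, Jan 26, Jan 27, Jan 28 — lands on Thursday, 28 January 2027.

28 January 2027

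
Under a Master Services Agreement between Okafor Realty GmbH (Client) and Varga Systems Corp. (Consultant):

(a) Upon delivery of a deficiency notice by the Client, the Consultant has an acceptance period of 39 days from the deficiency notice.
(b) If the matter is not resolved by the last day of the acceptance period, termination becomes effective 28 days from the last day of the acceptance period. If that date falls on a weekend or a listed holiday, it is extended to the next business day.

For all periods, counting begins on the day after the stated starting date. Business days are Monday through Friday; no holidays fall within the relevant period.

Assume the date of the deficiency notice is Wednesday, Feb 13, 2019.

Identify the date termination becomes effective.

Adding 39 calendar days to Feb 13, 2019 gives Mar 24, 2019, which is the last day of the acceptance period.
Adding 28 calendar days to Mar 24, 2019 gives Apr 21, 2019, which is the date termination becomes effective. That falls on a Sunday, so it rolls to the next business day, Monday, Apr 22, 2019.

Apr 22, 2019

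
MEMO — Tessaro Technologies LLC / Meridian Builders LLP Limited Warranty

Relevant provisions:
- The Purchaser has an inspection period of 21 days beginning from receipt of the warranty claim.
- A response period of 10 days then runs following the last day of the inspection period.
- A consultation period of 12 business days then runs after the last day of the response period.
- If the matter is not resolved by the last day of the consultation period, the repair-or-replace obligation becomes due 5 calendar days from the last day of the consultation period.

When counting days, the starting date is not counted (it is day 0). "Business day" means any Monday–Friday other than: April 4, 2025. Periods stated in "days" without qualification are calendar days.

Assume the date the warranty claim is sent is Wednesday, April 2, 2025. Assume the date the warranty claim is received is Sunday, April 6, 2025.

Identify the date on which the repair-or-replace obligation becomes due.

May 28, 2025

The last day of the inspection period: 21 calendar days after April 6, 2025 is April 27, 2025.
The last day of the response period: 10 calendar days after April 27, 2025 is May 7, 2025.
The last day of the consultation period: 12 business days after Wednesday, May 7, 2025, skipping weekends — May 8, May 9, May 12, May 13, …, May 21, May 22, May 23 — lands on Friday, May 23, 2025.
The date on which the repair-or-replace obligation becomes due: 5 calendar days after May 23, 2025 is May 28, 2025.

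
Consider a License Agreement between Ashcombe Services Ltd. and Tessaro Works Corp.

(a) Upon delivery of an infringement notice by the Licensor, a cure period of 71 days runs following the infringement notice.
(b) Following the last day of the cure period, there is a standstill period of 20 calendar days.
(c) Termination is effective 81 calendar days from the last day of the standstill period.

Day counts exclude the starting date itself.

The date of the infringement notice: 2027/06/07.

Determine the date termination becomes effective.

The last day of the cure period: 71 calendar days after 2027/06/07 is 2027/08/17.
Adding 20 calendar days to 2027/08/17 gives 2027/09/06, which is the last day of the standstill period.
Adding 81 calendar days to 2027/09/06 gives 2027/11/26, which is the date termination becomes effective.

2027/11/26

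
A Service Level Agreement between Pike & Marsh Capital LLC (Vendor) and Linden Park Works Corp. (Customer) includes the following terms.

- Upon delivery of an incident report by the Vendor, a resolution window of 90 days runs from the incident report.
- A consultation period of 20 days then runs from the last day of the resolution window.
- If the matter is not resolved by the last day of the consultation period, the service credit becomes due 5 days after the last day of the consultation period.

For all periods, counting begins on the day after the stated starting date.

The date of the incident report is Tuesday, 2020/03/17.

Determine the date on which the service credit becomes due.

Adding 90 calendar days to 2020/03/17 gives 2020/06/15, which is the last day of the resolution window.
The last day of the consultation period: 2020/06/15 + 20 days = 2020/07/05.
The date on which the service credit becomes due: 5 calendar days after 2020/07/05 is 2020/07/10.

2020/07/10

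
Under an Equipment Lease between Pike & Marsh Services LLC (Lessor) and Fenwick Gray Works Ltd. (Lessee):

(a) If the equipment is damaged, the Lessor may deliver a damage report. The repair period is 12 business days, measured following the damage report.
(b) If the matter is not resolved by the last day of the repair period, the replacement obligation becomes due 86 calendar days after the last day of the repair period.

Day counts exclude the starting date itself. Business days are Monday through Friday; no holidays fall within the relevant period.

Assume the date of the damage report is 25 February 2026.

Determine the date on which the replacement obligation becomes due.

7 June 2026

The last day of the repair period: 12 business days after Wednesday, 25 February 2026, skipping weekends — Feb 26, Feb 27, Mar 2, Mar 3, …, Mar 11, Mar 12, Mar 13 — lands on Friday, 13 March 2026.
The date on which the replacement obligation becomes due: 86 calendar days after 13 March 2026 is 7 June 2026.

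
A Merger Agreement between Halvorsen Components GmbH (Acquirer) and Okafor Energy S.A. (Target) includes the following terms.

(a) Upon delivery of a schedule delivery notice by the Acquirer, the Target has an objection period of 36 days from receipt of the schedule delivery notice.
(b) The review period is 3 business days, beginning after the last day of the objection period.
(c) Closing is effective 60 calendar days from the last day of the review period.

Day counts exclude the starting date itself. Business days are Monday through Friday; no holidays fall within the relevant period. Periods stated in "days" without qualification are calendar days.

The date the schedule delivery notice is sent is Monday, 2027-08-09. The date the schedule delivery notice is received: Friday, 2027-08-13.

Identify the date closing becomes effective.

The last day of the objection period: 2027-08-13 + 36 days = 2027-09-18.
The last day of the review period: 3 business days after Saturday, 2027-09-18, skipping weekends — Sep 20, Sep 21, Sep 22 — lands on Wednesday, 2027-09-22.
Adding 60 calendar days to 2027-09-22 gives 2027-11-21, which is the date closing becomes effective.

2027-11-21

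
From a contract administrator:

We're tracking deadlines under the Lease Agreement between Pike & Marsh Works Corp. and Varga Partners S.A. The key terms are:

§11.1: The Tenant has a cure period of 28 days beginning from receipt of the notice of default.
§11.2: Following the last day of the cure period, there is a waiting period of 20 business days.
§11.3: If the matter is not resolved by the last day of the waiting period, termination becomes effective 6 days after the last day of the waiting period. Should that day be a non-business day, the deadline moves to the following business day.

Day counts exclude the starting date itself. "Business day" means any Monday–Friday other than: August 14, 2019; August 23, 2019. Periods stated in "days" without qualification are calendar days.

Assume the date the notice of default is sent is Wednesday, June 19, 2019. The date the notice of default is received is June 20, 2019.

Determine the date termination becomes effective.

Adding 28 calendar days to June 20, 2019 gives July 18, 2019, which is the last day of the cure period.
From Thursday, July 18, 2019, 20 business days (Jul 19, Jul 22, Jul 23, Jul 24, …, Aug 13, Aug 15, Aug 16, skipping weekends and the listed holiday on Aug 14) brings us to Friday, August 16, 2019, which is the last day of the waiting period.
The date termination becomes effective: 6 calendar days after August 16, 2019 is August 22, 2019. August 22, 2019 is a Thursday and is not a listed holiday, so no roll-forward applies.

August 22, 2019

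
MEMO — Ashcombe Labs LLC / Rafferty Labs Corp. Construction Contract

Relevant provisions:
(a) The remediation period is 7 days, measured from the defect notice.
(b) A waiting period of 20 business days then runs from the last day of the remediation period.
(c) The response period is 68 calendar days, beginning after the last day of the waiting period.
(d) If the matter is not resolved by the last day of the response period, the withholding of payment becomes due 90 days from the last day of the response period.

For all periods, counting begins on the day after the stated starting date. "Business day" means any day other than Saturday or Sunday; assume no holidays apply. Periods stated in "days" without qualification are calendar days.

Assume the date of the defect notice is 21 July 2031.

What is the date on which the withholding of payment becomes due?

30 January 2032

The last day of the remediation period: 21 July 2031 + 7 days = 28 July 2031.
The last day of the waiting period: 20 business days after Monday, 28 July 2031, skipping weekends — Jul 29, Jul 30, Jul 31, Aug 1, …, Aug 21, Aug 22, Aug 25 — lands on Monday, 25 August 2031.
The last day of the response period: 68 calendar days after 25 August 2031 is 1 November 2031.
The date on which the withholding of payment becomes due: 1 November 2031 + 90 days = 30 January 2032.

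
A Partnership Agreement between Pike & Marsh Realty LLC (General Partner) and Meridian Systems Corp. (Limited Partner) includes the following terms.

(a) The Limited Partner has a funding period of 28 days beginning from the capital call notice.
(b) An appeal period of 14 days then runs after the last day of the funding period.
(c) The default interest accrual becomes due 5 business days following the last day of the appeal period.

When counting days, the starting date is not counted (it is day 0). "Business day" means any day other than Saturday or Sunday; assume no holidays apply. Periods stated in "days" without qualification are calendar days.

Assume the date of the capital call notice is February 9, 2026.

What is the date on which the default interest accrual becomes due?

Adding 28 calendar days to February 9, 2026 gives March 9, 2026, which is the last day of the funding period.
The last day of the appeal period: March 9, 2026 + 14 days = March 23, 2026.
The date on which the default interest accrual becomes due: 5 business days after Monday, March 23, 2026, skipping weekends — Mar 24, Mar 25, Mar 26, Mar 27, Mar 30 — lands on Monday, March 30, 2026.

March 30, 2026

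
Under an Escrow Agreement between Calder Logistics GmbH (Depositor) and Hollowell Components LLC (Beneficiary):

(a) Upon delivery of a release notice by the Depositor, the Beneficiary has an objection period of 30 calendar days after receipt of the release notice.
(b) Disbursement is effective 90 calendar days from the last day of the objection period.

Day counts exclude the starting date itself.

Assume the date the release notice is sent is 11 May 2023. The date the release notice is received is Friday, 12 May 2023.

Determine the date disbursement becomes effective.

9 September 2023

The last day of the objection period: 30 calendar days after 12 May 2023 is 11 June 2023.
The date disbursement becomes effective: 90 calendar days after 11 June 2023 is 9 September 2023.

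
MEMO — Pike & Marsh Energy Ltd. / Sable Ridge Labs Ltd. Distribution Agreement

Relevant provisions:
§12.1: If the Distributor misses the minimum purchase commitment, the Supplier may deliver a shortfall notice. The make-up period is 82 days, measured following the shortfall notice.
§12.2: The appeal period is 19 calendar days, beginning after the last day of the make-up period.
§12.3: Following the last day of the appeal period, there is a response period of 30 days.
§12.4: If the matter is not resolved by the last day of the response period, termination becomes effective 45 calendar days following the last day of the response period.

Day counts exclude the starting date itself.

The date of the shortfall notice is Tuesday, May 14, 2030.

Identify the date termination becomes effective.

The last day of the make-up period: 82 calendar days after May 14, 2030 is Aug 4, 2030.
The last day of the appeal period: 19 calendar days after Aug 4, 2030 is Aug 23, 2030.
The last day of the response period: Aug 23, 2030 + 30 days = Sep 22, 2030.
Adding 45 calendar days to Sep 22, 2030 gives Nov 6, 2030, which is the date termination becomes effective.

Nov 6, 2030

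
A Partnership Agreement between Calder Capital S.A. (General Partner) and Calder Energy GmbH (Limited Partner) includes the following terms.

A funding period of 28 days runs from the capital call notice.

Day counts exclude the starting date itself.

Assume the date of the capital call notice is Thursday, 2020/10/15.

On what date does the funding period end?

2020/11/12

The last day of the funding period: 28 calendar days after 2020/10/15 is 2020/11/12.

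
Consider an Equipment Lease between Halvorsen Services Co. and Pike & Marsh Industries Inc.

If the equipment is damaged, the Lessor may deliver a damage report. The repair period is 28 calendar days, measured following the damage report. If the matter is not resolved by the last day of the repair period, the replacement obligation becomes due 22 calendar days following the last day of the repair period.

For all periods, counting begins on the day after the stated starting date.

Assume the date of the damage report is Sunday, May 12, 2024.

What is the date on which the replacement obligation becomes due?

July 1, 2024

The last day of the repair period: 28 calendar days after May 12, 2024 is June 9, 2024.
Adding 22 calendar days to June 9, 2024 gives July 1, 2024, which is the date on which the replacement obligation becomes due.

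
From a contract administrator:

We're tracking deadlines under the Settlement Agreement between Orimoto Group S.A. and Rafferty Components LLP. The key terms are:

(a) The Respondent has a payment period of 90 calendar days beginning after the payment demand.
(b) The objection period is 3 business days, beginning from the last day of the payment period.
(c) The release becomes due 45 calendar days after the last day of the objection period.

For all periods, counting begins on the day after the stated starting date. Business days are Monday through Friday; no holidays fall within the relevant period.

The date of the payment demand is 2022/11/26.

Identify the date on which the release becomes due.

2023/04/15

Adding 90 calendar days to 2022/11/26 gives 2023/02/24, which is the last day of the payment period.
From Friday, 2023/02/24, 3 business days (Feb 27, Feb 28, Mar 1, skipping weekends) brings us to Wednesday, 2023/03/01, which is the last day of the objection period.
The date on which the release becomes due: 2023/03/01 + 45 days = 2023/04/15.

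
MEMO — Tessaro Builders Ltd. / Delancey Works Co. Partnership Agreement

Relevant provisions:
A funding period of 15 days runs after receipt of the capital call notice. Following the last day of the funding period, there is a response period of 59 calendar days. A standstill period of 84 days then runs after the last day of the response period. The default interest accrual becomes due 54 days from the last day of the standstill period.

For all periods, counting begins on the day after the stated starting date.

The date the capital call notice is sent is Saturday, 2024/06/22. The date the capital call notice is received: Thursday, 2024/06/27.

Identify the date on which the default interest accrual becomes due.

The last day of the funding period: 15 calendar days after 2024/06/27 is 2024/07/12.
The last day of the response period: 2024/07/12 + 59 days = 2024/09/09.
The last day of the standstill period: 84 calendar days after 2024/09/09 is 2024/12/02.
Adding 54 calendar days to 2024/12/02 gives 2025/01/25, which is the date on which the default interest accrual becomes due.

2025/01/25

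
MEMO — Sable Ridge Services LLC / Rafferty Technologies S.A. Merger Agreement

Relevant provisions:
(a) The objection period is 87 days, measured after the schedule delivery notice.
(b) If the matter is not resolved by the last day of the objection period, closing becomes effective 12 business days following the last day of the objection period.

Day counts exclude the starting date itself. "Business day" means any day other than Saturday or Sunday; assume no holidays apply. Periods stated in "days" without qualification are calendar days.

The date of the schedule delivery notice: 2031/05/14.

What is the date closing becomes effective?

2031/08/26

Adding 87 calendar days to 2031/05/14 gives 2031/08/09, which is the last day of the objection period.
The date closing becomes effective: counting 12 business days from Saturday, 2031/08/09 (Aug 11, Aug 12, Aug 13, Aug 14, …, Aug 22, Aug 25, Aug 26, skipping weekends) reaches Tuesday, 2031/08/26.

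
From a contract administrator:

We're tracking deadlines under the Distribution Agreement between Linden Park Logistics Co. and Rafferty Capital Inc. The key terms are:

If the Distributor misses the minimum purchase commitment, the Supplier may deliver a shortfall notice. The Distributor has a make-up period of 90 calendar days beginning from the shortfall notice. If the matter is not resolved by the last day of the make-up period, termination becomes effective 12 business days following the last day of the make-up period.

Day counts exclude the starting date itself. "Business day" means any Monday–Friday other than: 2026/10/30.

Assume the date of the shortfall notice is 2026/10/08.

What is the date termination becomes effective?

2027/01/22

The last day of the make-up period: 2026/10/08 + 90 days = 2027/01/06.
From Wednesday, 2027/01/06, 12 business days (Jan 7, Jan 8, Jan 11, Jan 12, …, Jan 20, Jan 21, Jan 22, skipping weekends) brings us to Friday, 2027/01/22, which is the date termination becomes effective.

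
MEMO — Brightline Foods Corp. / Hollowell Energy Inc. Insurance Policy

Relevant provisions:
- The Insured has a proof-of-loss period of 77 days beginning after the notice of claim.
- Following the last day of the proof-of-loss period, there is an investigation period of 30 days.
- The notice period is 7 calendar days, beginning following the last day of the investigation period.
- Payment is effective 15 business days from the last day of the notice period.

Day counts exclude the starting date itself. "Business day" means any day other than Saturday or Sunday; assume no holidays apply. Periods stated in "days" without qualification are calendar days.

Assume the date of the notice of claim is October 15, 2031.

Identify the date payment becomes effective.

February 27, 2032

The last day of the proof-of-loss period: 77 calendar days after October 15, 2031 is December 31, 2031.
The last day of the investigation period: December 31, 2031 + 30 days = January 30, 2032.
The last day of the notice period: January 30, 2032 + 7 days = February 6, 2032.
The date payment becomes effective: 15 business days after Friday, February 6, 2032, skipping weekends — Feb 9, Feb 10, Feb 11, Feb 12, …, Feb 25, Feb 26, Feb 27 — lands on Friday, February 27, 2032.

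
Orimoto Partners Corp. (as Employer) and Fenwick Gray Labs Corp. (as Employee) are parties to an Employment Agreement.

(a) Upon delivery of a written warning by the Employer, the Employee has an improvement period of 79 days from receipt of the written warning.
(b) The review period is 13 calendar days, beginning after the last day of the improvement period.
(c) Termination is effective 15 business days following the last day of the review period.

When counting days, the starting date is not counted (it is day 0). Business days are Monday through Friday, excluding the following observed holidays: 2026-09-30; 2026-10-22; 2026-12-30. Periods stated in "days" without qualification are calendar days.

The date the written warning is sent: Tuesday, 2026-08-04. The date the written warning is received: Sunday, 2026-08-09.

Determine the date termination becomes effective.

Adding 79 calendar days to 2026-08-09 gives 2026-10-27, which is the last day of the improvement period.
Adding 13 calendar days to 2026-10-27 gives 2026-11-09, which is the last day of the review period.
The date termination becomes effective: 15 business days after Monday, 2026-11-09, skipping weekends — Nov 10, Nov 11, Nov 12, Nov 13, …, Nov 26, Nov 27, Nov 30 — lands on Monday, 2026-11-30.

2026-11-30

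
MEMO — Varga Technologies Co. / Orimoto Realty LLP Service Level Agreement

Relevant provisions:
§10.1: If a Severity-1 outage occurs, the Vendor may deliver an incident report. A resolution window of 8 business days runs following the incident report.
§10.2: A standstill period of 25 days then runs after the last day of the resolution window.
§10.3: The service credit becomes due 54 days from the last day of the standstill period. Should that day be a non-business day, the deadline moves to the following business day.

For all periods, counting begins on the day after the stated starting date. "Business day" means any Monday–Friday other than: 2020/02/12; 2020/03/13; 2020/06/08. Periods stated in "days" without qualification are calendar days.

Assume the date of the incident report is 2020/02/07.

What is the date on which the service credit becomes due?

The last day of the resolution window: 8 business days after Friday, 2020/02/07, skipping weekends and the listed holiday on Feb 12 — Feb 10, Feb 11, Feb 13, Feb 14, Feb 17, Feb 18, Feb 19, Feb 20 — lands on Thursday, 2020/02/20.
The last day of the standstill period: 25 calendar days after 2020/02/20 is 2020/03/16.
The date on which the service credit becomes due: 2020/03/16 + 54 days = 2020/05/09. That falls on a Saturday, so it rolls to the next business day, Monday, 2020/05/11.

2020/05/11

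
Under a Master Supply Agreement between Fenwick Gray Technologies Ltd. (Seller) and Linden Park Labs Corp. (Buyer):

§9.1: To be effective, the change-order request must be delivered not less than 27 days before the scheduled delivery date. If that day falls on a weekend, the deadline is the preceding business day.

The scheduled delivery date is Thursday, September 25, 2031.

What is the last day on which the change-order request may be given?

Counting back 27 calendar days from September 25, 2031 gives August 29, 2031. That is a Friday, so no adjustment is needed.

August 29, 2031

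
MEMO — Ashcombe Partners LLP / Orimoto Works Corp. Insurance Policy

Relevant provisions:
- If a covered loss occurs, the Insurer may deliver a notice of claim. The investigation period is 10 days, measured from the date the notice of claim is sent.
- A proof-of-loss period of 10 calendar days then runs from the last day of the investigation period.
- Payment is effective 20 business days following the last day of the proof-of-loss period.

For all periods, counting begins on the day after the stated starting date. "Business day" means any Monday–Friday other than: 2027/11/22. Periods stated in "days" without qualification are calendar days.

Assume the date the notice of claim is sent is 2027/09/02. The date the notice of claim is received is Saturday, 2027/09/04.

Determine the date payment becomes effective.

2027/10/20

Adding 10 calendar days to 2027/09/02 gives 2027/09/12, which is the last day of the investigation period.
The last day of the proof-of-loss period: 2027/09/12 + 10 days = 2027/09/22.
From Wednesday, 2027/09/22, 20 business days (Sep 23, Sep 24, Sep 27, Sep 28, …, Oct 18, Oct 19, Oct 20, skipping weekends) brings us to Wednesday, 2027/10/20, which is the date payment becomes effective.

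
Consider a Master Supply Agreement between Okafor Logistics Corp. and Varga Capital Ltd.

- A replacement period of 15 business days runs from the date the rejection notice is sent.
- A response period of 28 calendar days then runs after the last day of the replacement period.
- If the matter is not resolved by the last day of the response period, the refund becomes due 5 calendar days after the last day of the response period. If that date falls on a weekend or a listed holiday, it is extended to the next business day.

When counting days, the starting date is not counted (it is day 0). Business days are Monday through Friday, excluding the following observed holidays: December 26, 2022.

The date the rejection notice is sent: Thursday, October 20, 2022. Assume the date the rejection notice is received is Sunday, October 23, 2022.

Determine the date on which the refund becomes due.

The last day of the replacement period: 15 business days after Thursday, October 20, 2022, skipping weekends — Oct 21, Oct 24, Oct 25, Oct 26, …, Nov 8, Nov 9, Nov 10 — lands on Thursday, November 10, 2022.
Adding 28 calendar days to November 10, 2022 gives December 8, 2022, which is the last day of the response period.
The date on which the refund becomes due: December 8, 2022 + 5 days = December 13, 2022. December 13, 2022 is a Tuesday and is not a listed holiday, so no roll-forward applies.

December 13, 2022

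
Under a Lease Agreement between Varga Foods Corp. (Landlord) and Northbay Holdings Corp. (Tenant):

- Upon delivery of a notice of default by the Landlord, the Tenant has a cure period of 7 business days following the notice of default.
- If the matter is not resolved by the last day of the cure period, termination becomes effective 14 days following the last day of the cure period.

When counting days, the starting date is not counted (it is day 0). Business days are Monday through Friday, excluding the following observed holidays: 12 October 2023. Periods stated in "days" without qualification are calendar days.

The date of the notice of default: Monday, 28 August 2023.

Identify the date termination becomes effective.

The last day of the cure period: counting 7 business days from Monday, 28 August 2023 (Aug 29, Aug 30, Aug 31, Sep 1, Sep 4, Sep 5, Sep 6, skipping weekends) reaches Wednesday, 6 September 2023.
The date termination becomes effective: 6 September 2023 + 14 days = 20 September 2023.

20 September 2023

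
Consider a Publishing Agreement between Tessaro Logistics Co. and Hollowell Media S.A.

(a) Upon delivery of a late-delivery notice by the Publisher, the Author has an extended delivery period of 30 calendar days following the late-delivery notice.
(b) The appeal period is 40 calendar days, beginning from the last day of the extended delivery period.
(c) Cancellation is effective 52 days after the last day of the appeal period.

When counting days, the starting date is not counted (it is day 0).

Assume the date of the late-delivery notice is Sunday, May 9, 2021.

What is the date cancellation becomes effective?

Sep 8, 2021

Adding 30 calendar days to May 9, 2021 gives Jun 8, 2021, which is the last day of the extended delivery period.
The last day of the appeal period: Jun 8, 2021 + 40 days = Jul 18, 2021.
The date cancellation becomes effective: 52 calendar days after Jul 18, 2021 is Sep 8, 2021.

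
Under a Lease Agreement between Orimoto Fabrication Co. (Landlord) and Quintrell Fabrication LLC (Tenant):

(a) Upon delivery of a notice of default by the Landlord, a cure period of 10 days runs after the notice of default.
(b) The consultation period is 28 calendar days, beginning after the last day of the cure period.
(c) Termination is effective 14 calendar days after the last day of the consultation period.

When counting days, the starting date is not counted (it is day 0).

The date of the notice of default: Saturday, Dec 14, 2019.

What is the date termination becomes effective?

The last day of the cure period: Dec 14, 2019 + 10 days = Dec 24, 2019.
Adding 28 calendar days to Dec 24, 2019 gives Jan 21, 2020, which is the last day of the consultation period.
Adding 14 calendar days to Jan 21, 2020 gives Feb 4, 2020, which is the date termination becomes effective.

Feb 4, 2020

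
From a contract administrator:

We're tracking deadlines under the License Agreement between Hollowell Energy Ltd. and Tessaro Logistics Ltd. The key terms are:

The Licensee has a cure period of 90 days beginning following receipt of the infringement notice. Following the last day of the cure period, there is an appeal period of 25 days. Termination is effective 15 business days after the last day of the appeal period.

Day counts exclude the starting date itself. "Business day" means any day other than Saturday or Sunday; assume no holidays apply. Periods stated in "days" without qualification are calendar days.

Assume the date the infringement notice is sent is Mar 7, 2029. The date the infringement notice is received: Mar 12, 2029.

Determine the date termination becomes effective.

The last day of the cure period: 90 calendar days after Mar 12, 2029 is Jun 10, 2029.
Adding 25 calendar days to Jun 10, 2029 gives Jul 5, 2029, which is the last day of the appeal period.
The date termination becomes effective: 15 business days after Thursday, Jul 5, 2029, skipping weekends — Jul 6, Jul 9, Jul 10, Jul 11, …, Jul 24, Jul 25, Jul 26 — lands on Thursday, Jul 26, 2029.

Jul 26, 2029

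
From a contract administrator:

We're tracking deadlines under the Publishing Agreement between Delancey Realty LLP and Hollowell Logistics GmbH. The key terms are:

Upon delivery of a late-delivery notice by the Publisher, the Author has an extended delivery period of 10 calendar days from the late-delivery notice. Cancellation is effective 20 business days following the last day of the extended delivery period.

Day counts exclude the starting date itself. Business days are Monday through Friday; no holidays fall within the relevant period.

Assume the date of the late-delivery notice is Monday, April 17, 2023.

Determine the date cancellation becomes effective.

May 25, 2023

Adding 10 calendar days to April 17, 2023 gives April 27, 2023, which is the last day of the extended delivery period.
The date cancellation becomes effective: 20 business days after Thursday, April 27, 2023, skipping weekends — Apr 28, May 1, May 2, May 3, …, May 23, May 24, May 25 — lands on Thursday, May 25, 2023.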